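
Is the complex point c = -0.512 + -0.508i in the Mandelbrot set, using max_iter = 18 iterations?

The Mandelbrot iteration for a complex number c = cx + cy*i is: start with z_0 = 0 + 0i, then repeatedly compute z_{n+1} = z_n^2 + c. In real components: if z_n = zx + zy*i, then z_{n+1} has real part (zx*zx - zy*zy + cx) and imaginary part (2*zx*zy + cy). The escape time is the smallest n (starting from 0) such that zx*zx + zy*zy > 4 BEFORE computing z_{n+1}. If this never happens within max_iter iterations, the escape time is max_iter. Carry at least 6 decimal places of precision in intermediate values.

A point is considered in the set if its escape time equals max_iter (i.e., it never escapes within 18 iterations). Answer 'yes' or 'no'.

z_0 = 0 + 0i, c = -0.5120 + -0.5080i
Iter 1: z = -0.5120 + -0.5080i, |z|^2 = 0.5202
Iter 2: z = -0.5079 + 0.0122i, |z|^2 = 0.2581
Iter 3: z = -0.2542 + -0.5204i, |z|^2 = 0.3354
Iter 4: z = -0.7182 + -0.2435i, |z|^2 = 0.5751
Iter 5: z = -0.0555 + -0.1583i, |z|^2 = 0.0281
Iter 6: z = -0.5340 + -0.4904i, |z|^2 = 0.5257
Iter 7: z = -0.4674 + 0.0158i, |z|^2 = 0.2187
Iter 8: z = -0.2938 + -0.5227i, |z|^2 = 0.3596
Iter 9: z = -0.6989 + -0.2009i, |z|^2 = 0.5289
Iter 10: z = -0.0638 + -0.2272i, |z|^2 = 0.0557
Iter 11: z = -0.5596 + -0.4790i, |z|^2 = 0.5425
Iter 12: z = -0.4283 + 0.0281i, |z|^2 = 0.1843
Iter 13: z = -0.3293 + -0.5320i, |z|^2 = 0.3915
Iter 14: z = -0.6866 + -0.1576i, |z|^2 = 0.4963
Iter 15: z = -0.0654 + -0.2916i, |z|^2 = 0.0893
Iter 16: z = -0.5928 + -0.4699i, |z|^2 = 0.5721
Iter 17: z = -0.3814 + 0.0490i, |z|^2 = 0.1479
Did not escape in 18 iterations → in set

Answer: yes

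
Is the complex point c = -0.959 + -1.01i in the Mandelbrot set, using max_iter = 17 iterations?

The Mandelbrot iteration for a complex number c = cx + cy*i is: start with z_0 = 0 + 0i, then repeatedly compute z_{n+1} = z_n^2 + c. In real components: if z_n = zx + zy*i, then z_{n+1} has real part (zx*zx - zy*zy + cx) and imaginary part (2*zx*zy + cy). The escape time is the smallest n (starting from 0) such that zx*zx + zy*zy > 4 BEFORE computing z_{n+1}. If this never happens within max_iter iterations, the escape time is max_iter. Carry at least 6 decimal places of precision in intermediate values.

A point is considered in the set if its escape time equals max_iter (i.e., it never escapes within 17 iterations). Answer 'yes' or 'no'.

z_0 = 0 + 0i, c = -0.9590 + -1.0100i
Iter 1: z = -0.9590 + -1.0100i, |z|^2 = 1.9398
Iter 2: z = -1.0594 + 0.9272i, |z|^2 = 1.9820
Iter 3: z = -0.6963 + -2.9745i, |z|^2 = 9.3327
Escaped at iteration 3

Answer: no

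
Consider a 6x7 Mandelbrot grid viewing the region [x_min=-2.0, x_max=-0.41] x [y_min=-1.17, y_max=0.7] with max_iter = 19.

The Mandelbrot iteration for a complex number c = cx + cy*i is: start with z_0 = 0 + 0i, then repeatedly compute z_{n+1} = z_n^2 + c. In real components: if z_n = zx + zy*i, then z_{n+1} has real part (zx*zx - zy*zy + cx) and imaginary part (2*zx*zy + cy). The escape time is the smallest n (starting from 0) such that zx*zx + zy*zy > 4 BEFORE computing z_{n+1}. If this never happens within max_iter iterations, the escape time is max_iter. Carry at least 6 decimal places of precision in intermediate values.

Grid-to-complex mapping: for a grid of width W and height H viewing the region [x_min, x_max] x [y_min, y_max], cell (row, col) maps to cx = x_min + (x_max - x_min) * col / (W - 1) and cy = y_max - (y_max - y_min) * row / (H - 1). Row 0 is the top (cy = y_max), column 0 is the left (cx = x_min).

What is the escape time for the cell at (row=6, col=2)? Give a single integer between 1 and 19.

Answer: 2

Derivation:
z_0 = 0 + 0i, c = -1.3640 + -1.1700i
Iter 1: z = -1.3640 + -1.1700i, |z|^2 = 3.2294
Iter 2: z = -0.8724 + 2.0218i, |z|^2 = 4.8486
Escaped at iteration 2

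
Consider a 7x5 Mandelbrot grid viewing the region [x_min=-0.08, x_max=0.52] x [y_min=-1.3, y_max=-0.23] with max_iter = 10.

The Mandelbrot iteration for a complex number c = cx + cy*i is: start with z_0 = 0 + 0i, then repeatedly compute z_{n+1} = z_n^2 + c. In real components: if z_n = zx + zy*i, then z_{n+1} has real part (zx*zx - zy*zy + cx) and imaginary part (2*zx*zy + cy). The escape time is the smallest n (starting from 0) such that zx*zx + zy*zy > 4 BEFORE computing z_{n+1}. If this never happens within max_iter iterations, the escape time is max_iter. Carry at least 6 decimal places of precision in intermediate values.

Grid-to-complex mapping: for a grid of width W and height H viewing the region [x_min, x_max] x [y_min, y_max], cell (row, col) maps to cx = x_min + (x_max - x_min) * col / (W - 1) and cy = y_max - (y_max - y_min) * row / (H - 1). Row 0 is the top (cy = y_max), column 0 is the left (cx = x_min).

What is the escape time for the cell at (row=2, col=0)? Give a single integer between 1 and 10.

Answer: 10

Derivation:
z_0 = 0 + 0i, c = -0.0800 + -0.7650i
Iter 1: z = -0.0800 + -0.7650i, |z|^2 = 0.5916
Iter 2: z = -0.6588 + -0.6426i, |z|^2 = 0.8470
Iter 3: z = -0.0589 + 0.0817i, |z|^2 = 0.0101
Iter 4: z = -0.0832 + -0.7746i, |z|^2 = 0.6070
Iter 5: z = -0.6731 + -0.6361i, |z|^2 = 0.8577
Iter 6: z = -0.0315 + 0.0913i, |z|^2 = 0.0093
Iter 7: z = -0.0873 + -0.7708i, |z|^2 = 0.6017
Iter 8: z = -0.6664 + -0.6304i, |z|^2 = 0.8415
Iter 9: z = -0.0332 + 0.0752i, |z|^2 = 0.0068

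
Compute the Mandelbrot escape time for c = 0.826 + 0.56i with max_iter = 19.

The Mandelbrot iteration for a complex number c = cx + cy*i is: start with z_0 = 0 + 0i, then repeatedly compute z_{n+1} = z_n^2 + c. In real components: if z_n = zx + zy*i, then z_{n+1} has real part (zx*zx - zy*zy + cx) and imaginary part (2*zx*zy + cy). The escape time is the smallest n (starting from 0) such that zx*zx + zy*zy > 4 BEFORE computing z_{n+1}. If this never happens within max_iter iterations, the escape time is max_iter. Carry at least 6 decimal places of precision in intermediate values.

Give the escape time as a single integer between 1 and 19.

Answer: 3

Derivation:
z_0 = 0 + 0i, c = 0.8260 + 0.5600i
Iter 1: z = 0.8260 + 0.5600i, |z|^2 = 0.9959
Iter 2: z = 1.1947 + 1.4851i, |z|^2 = 3.6328
Iter 3: z = 0.0477 + 4.1085i, |z|^2 = 16.8818
Escaped at iteration 3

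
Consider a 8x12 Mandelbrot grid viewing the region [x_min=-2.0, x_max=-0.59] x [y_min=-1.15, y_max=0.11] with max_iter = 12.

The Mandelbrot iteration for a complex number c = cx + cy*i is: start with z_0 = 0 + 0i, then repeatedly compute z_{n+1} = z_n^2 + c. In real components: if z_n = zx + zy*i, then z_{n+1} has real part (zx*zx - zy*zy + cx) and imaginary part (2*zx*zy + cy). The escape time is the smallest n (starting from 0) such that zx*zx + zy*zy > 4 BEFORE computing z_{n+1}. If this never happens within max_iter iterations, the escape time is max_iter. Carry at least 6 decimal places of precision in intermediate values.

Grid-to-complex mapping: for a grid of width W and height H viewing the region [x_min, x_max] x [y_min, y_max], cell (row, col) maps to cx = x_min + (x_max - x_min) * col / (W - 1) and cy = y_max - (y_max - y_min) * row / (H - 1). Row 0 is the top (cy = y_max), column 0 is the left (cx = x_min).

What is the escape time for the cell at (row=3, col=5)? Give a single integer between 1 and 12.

Answer: 12

Derivation:
z_0 = 0 + 0i, c = -0.9929 + -0.2336i
Iter 1: z = -0.9929 + -0.2336i, |z|^2 = 1.0404
Iter 2: z = -0.0617 + 0.2303i, |z|^2 = 0.0568
Iter 3: z = -1.0421 + -0.2620i, |z|^2 = 1.1546
Iter 4: z = 0.0244 + 0.3125i, |z|^2 = 0.0983
Iter 5: z = -1.0899 + -0.2184i, |z|^2 = 1.2356
Iter 6: z = 0.1474 + 0.2424i, |z|^2 = 0.0805
Iter 7: z = -1.0299 + -0.1622i, |z|^2 = 1.0870
Iter 8: z = 0.0415 + 0.1004i, |z|^2 = 0.0118
Iter 9: z = -1.0012 + -0.2253i, |z|^2 = 1.0532
Iter 10: z = -0.0412 + 0.2175i, |z|^2 = 0.0490
Iter 11: z = -1.0385 + -0.2515i, |z|^2 = 1.1417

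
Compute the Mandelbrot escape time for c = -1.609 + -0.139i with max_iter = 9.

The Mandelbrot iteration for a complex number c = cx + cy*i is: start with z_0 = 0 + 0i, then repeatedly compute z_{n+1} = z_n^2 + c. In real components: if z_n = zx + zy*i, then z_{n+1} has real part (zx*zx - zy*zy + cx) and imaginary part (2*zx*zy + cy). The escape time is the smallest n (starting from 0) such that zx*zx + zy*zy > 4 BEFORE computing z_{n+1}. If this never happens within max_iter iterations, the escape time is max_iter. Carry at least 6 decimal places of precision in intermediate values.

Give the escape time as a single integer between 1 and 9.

Answer: 5

Derivation:
z_0 = 0 + 0i, c = -1.6090 + -0.1390i
Iter 1: z = -1.6090 + -0.1390i, |z|^2 = 2.6082
Iter 2: z = 0.9606 + 0.3083i, |z|^2 = 1.0177
Iter 3: z = -0.7814 + 0.4533i, |z|^2 = 0.8160
Iter 4: z = -1.2039 + -0.8474i, |z|^2 = 2.1675
Iter 5: z = -0.8776 + 1.9013i, |z|^2 = 4.3853
Escaped at iteration 5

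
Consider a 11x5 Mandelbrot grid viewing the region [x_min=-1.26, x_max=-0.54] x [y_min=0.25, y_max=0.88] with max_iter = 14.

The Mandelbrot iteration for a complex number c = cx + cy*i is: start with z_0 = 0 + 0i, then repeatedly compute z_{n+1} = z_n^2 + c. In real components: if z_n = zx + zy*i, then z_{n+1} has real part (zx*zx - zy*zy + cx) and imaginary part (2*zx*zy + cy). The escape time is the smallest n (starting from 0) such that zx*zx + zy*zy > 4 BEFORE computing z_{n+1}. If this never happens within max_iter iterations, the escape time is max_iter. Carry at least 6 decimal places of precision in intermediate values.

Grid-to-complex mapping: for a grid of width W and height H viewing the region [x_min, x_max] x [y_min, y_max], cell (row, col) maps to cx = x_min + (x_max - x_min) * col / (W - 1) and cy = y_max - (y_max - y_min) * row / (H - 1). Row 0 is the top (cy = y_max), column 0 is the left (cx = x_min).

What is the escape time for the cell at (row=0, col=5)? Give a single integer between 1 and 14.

z_0 = 0 + 0i, c = -0.9000 + 0.8800i
Iter 1: z = -0.9000 + 0.8800i, |z|^2 = 1.5844
Iter 2: z = -0.8644 + -0.7040i, |z|^2 = 1.2428
Iter 3: z = -0.6484 + 2.0971i, |z|^2 = 4.8182
Escaped at iteration 3

Answer: 3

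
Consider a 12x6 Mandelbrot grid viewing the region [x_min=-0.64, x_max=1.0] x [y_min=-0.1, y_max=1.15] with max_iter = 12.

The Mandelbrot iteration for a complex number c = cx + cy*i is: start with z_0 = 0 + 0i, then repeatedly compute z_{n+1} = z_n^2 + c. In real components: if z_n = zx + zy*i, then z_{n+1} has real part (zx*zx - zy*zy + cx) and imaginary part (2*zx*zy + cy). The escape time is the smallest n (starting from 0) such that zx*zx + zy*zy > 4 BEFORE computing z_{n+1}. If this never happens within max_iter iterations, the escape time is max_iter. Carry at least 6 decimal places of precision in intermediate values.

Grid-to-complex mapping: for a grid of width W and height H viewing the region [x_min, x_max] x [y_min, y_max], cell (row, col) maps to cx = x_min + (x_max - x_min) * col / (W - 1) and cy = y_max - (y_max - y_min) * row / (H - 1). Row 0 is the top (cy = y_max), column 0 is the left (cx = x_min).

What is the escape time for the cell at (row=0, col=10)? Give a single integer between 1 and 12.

z_0 = 0 + 0i, c = 0.8509 + 1.1500i
Iter 1: z = 0.8509 + 1.1500i, |z|^2 = 2.0465
Iter 2: z = 0.2525 + 3.1071i, |z|^2 = 9.7177
Escaped at iteration 2

Answer: 2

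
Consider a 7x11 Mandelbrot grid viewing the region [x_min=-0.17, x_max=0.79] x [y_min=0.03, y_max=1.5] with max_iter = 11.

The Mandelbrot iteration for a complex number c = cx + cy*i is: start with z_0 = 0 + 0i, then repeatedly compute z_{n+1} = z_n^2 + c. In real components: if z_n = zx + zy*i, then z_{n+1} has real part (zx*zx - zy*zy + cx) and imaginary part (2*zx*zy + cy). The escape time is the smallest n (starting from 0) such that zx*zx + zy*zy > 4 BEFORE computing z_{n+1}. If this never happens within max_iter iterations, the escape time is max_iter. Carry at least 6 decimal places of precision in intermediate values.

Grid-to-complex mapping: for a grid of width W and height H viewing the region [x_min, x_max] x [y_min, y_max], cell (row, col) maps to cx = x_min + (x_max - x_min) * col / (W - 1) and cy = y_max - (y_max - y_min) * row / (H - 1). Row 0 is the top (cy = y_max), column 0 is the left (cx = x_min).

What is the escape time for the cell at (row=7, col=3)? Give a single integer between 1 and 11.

z_0 = 0 + 0i, c = 0.3100 + 0.4710i
Iter 1: z = 0.3100 + 0.4710i, |z|^2 = 0.3179
Iter 2: z = 0.1843 + 0.7630i, |z|^2 = 0.6162
Iter 3: z = -0.2382 + 0.7522i, |z|^2 = 0.6225
Iter 4: z = -0.1990 + 0.1126i, |z|^2 = 0.0523
Iter 5: z = 0.3369 + 0.4262i, |z|^2 = 0.2952
Iter 6: z = 0.2419 + 0.7582i, |z|^2 = 0.6334
Iter 7: z = -0.2063 + 0.8378i, |z|^2 = 0.7445
Iter 8: z = -0.3493 + 0.1252i, |z|^2 = 0.1377
Iter 9: z = 0.4163 + 0.3835i, |z|^2 = 0.3204
Iter 10: z = 0.3363 + 0.7903i, |z|^2 = 0.7377

Answer: 11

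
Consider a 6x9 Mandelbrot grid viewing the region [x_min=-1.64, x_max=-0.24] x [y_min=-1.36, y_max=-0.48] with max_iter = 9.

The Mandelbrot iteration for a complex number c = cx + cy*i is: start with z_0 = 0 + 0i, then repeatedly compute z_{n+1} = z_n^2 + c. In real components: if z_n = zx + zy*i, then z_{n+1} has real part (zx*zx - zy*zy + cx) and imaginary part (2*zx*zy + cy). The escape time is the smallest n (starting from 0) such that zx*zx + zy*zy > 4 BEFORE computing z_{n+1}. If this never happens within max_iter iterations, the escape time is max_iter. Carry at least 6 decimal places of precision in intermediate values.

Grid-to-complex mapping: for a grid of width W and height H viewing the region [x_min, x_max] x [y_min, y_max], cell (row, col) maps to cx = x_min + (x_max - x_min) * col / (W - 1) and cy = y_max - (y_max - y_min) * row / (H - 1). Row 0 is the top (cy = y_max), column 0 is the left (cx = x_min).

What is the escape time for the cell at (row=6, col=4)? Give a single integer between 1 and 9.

Answer: 3

Derivation:
z_0 = 0 + 0i, c = -0.5200 + -1.1400i
Iter 1: z = -0.5200 + -1.1400i, |z|^2 = 1.5700
Iter 2: z = -1.5492 + 0.0456i, |z|^2 = 2.4021
Iter 3: z = 1.8779 + -1.2813i, |z|^2 = 5.1684
Escaped at iteration 3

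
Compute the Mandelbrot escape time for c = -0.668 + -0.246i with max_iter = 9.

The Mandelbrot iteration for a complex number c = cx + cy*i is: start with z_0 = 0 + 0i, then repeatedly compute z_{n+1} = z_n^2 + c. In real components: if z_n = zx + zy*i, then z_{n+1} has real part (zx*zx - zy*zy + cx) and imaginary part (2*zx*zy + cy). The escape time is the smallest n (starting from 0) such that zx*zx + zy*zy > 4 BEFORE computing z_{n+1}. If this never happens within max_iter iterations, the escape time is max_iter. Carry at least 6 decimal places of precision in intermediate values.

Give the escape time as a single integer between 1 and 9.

Answer: 9

Derivation:
z_0 = 0 + 0i, c = -0.6680 + -0.2460i
Iter 1: z = -0.6680 + -0.2460i, |z|^2 = 0.5067
Iter 2: z = -0.2823 + 0.0827i, |z|^2 = 0.0865
Iter 3: z = -0.5951 + -0.2927i, |z|^2 = 0.4398
Iter 4: z = -0.3995 + 0.1024i, |z|^2 = 0.1700
Iter 5: z = -0.5189 + -0.3278i, |z|^2 = 0.3767
Iter 6: z = -0.5062 + 0.0942i, |z|^2 = 0.2651
Iter 7: z = -0.4207 + -0.3413i, |z|^2 = 0.2935
Iter 8: z = -0.6076 + 0.0412i, |z|^2 = 0.3708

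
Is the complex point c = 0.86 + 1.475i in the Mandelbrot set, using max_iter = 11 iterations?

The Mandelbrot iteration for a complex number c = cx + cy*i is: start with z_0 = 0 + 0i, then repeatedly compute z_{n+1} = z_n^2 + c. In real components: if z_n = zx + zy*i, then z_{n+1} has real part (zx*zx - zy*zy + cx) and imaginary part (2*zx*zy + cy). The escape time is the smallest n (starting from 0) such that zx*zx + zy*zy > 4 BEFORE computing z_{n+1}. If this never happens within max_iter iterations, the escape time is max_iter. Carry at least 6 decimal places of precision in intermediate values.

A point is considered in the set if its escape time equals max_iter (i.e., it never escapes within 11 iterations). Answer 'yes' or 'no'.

Answer: no

Derivation:
z_0 = 0 + 0i, c = 0.8600 + 1.4750i
Iter 1: z = 0.8600 + 1.4750i, |z|^2 = 2.9152
Iter 2: z = -0.5760 + 4.0120i, |z|^2 = 16.4279
Escaped at iteration 2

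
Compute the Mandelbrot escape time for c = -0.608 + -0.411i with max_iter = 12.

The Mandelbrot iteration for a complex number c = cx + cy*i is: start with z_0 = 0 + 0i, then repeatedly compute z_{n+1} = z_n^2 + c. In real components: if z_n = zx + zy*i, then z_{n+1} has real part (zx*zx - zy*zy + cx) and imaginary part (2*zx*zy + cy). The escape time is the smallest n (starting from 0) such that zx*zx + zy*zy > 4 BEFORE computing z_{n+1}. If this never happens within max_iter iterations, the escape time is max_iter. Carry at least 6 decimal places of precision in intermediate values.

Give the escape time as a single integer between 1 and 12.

Answer: 12

Derivation:
z_0 = 0 + 0i, c = -0.6080 + -0.4110i
Iter 1: z = -0.6080 + -0.4110i, |z|^2 = 0.5386
Iter 2: z = -0.4073 + 0.0888i, |z|^2 = 0.1737
Iter 3: z = -0.4500 + -0.4833i, |z|^2 = 0.4361
Iter 4: z = -0.6391 + 0.0240i, |z|^2 = 0.4090
Iter 5: z = -0.2002 + -0.4417i, |z|^2 = 0.2351
Iter 6: z = -0.7630 + -0.2342i, |z|^2 = 0.6370
Iter 7: z = -0.0807 + -0.0536i, |z|^2 = 0.0094
Iter 8: z = -0.6044 + -0.4023i, |z|^2 = 0.5271
Iter 9: z = -0.4046 + 0.0753i, |z|^2 = 0.1694
Iter 10: z = -0.4500 + -0.4720i, |z|^2 = 0.4252
Iter 11: z = -0.6283 + 0.0137i, |z|^2 = 0.3949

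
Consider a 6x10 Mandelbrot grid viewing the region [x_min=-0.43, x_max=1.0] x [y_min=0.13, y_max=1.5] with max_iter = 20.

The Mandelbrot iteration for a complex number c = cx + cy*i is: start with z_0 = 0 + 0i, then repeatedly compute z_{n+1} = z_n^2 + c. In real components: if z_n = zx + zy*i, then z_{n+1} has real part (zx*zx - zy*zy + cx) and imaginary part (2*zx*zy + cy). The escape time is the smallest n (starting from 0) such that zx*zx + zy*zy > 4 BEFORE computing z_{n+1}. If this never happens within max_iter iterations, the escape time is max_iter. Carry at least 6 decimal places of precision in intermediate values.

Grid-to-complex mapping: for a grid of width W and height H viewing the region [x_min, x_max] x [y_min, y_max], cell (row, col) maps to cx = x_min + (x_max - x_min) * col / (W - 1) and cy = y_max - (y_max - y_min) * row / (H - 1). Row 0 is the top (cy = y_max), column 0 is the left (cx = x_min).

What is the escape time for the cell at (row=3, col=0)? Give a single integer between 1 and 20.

Answer: 4

Derivation:
z_0 = 0 + 0i, c = -0.4300 + 1.0433i
Iter 1: z = -0.4300 + 1.0433i, |z|^2 = 1.2734
Iter 2: z = -1.3336 + 0.1461i, |z|^2 = 1.7999
Iter 3: z = 1.3273 + 0.6537i, |z|^2 = 2.1890
Iter 4: z = 0.9043 + 2.7787i, |z|^2 = 8.5389
Escaped at iteration 4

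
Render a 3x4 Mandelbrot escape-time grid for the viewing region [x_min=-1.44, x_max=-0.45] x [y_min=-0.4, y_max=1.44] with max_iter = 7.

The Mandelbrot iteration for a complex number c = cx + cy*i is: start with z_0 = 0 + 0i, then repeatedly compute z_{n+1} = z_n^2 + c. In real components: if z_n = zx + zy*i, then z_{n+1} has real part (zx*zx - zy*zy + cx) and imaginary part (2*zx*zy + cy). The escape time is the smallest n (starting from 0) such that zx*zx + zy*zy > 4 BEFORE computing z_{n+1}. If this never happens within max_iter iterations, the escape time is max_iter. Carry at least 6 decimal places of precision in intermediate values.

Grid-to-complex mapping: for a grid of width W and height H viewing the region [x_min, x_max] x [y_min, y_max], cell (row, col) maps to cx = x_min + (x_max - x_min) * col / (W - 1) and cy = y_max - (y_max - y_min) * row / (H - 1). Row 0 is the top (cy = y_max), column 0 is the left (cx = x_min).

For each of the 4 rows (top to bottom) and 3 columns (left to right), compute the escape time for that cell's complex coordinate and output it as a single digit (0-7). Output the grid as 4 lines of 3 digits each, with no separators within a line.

Answer: 122
335
577
477

Derivation:
(row=0, col=0): c = -1.4400 + 1.4400i → escape time 1
(row=0, col=1): c = -0.9450 + 1.4400i → escape time 2
(row=0, col=2): c = -0.4500 + 1.4400i → escape time 2
(row=1, col=0): c = -1.4400 + 0.8267i → escape time 3
(row=1, col=1): c = -0.9450 + 0.8267i → escape time 3
(row=1, col=2): c = -0.4500 + 0.8267i → escape time 5
(row=2, col=0): c = -1.4400 + 0.2133i → escape time 5
(row=2, col=1): c = -0.9450 + 0.2133i → escape time 7
(row=2, col=2): c = -0.4500 + 0.2133i → escape time 7
(row=3, col=0): c = -1.4400 + -0.4000i → escape time 4
(row=3, col=1): c = -0.9450 + -0.4000i → escape time 7
(row=3, col=2): c = -0.4500 + -0.4000i → escape time 7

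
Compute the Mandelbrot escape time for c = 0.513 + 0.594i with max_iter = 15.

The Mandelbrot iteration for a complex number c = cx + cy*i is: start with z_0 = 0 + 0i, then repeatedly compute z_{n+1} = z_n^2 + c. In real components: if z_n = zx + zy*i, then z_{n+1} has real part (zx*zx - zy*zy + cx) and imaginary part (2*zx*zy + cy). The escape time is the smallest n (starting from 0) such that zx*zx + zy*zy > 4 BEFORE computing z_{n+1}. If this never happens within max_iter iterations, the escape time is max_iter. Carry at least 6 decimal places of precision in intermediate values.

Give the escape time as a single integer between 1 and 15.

z_0 = 0 + 0i, c = 0.5130 + 0.5940i
Iter 1: z = 0.5130 + 0.5940i, |z|^2 = 0.6160
Iter 2: z = 0.4233 + 1.2034i, |z|^2 = 1.6275
Iter 3: z = -0.7561 + 1.6129i, |z|^2 = 3.1731
Iter 4: z = -1.5169 + -1.8449i, |z|^2 = 5.7047
Escaped at iteration 4

Answer: 4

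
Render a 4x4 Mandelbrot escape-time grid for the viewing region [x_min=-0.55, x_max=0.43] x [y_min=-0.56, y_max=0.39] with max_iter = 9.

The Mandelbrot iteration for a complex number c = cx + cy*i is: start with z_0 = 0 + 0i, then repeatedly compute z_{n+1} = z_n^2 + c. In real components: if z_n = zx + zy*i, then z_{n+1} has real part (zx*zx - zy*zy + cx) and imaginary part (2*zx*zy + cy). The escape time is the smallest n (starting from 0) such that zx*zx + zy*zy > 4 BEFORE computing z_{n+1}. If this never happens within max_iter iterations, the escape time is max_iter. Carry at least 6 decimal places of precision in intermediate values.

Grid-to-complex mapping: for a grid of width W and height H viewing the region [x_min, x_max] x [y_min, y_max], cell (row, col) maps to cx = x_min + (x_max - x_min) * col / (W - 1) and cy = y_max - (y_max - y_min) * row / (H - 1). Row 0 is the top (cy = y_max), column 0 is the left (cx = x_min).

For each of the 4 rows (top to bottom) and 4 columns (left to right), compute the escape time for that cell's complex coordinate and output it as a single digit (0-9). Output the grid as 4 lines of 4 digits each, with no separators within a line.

(row=0, col=0): c = -0.5500 + 0.3900i → escape time 9
(row=0, col=1): c = -0.2233 + 0.3900i → escape time 9
(row=0, col=2): c = 0.1033 + 0.3900i → escape time 9
(row=0, col=3): c = 0.4300 + 0.3900i → escape time 9
(row=1, col=0): c = -0.5500 + 0.0733i → escape time 9
(row=1, col=1): c = -0.2233 + 0.0733i → escape time 9
(row=1, col=2): c = 0.1033 + 0.0733i → escape time 9
(row=1, col=3): c = 0.4300 + 0.0733i → escape time 6
(row=2, col=0): c = -0.5500 + -0.2433i → escape time 9
(row=2, col=1): c = -0.2233 + -0.2433i → escape time 9
(row=2, col=2): c = 0.1033 + -0.2433i → escape time 9
(row=2, col=3): c = 0.4300 + -0.2433i → escape time 9
(row=3, col=0): c = -0.5500 + -0.5600i → escape time 9
(row=3, col=1): c = -0.2233 + -0.5600i → escape time 9
(row=3, col=2): c = 0.1033 + -0.5600i → escape time 9
(row=3, col=3): c = 0.4300 + -0.5600i → escape time 6

Answer: 9999
9996
9999
9996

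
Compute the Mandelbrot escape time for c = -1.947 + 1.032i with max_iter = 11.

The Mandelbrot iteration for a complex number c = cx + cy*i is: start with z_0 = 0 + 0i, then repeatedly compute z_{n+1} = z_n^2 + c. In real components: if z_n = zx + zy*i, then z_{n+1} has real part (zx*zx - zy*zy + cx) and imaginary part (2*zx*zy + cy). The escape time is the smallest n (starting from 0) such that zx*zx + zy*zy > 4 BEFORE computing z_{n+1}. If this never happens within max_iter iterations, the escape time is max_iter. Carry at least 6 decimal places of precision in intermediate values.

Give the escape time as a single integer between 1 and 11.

Answer: 1

Derivation:
z_0 = 0 + 0i, c = -1.9470 + 1.0320i
Iter 1: z = -1.9470 + 1.0320i, |z|^2 = 4.8558
Escaped at iteration 1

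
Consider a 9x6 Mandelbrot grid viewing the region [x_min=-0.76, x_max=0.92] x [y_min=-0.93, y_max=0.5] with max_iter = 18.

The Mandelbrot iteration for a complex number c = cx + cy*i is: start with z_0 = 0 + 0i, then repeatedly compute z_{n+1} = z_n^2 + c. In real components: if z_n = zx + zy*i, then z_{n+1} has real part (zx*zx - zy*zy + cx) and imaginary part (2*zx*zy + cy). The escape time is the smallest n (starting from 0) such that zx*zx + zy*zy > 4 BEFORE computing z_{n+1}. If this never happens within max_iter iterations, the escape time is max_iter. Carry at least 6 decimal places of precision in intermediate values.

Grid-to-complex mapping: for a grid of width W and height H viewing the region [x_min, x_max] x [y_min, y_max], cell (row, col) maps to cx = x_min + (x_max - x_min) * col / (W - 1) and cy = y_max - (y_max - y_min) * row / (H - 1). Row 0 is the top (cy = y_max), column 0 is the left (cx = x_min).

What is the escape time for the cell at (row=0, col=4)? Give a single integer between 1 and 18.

z_0 = 0 + 0i, c = 0.0800 + 0.5000i
Iter 1: z = 0.0800 + 0.5000i, |z|^2 = 0.2564
Iter 2: z = -0.1636 + 0.5800i, |z|^2 = 0.3632
Iter 3: z = -0.2296 + 0.3102i, |z|^2 = 0.1490
Iter 4: z = 0.0365 + 0.3575i, |z|^2 = 0.1292
Iter 5: z = -0.0465 + 0.5261i, |z|^2 = 0.2789
Iter 6: z = -0.1946 + 0.4511i, |z|^2 = 0.2413
Iter 7: z = -0.0856 + 0.3244i, |z|^2 = 0.1126
Iter 8: z = -0.0179 + 0.4445i, |z|^2 = 0.1979
Iter 9: z = -0.1172 + 0.4841i, |z|^2 = 0.2481
Iter 10: z = -0.1406 + 0.3865i, |z|^2 = 0.1692
Iter 11: z = -0.0496 + 0.3913i, |z|^2 = 0.1556
Iter 12: z = -0.0707 + 0.4612i, |z|^2 = 0.2177
Iter 13: z = -0.1277 + 0.4348i, |z|^2 = 0.2054
Iter 14: z = -0.0928 + 0.3890i, |z|^2 = 0.1599
Iter 15: z = -0.0627 + 0.4278i, |z|^2 = 0.1870
Iter 16: z = -0.0991 + 0.4464i, |z|^2 = 0.2091
Iter 17: z = -0.1094 + 0.4115i, |z|^2 = 0.1813

Answer: 18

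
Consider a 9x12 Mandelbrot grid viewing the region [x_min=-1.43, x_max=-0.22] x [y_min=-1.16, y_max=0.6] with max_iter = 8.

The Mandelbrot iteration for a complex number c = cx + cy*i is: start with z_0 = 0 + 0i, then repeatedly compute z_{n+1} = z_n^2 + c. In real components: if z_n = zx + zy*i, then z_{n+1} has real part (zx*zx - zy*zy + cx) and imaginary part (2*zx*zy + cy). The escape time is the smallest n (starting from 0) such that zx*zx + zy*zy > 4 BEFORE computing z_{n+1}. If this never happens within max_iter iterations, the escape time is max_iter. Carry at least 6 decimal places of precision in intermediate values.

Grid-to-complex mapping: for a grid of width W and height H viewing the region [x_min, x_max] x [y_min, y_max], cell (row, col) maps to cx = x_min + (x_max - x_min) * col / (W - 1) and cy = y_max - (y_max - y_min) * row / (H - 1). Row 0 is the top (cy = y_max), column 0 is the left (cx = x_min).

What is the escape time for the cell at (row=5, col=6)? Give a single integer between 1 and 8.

Answer: 8

Derivation:
z_0 = 0 + 0i, c = -0.5225 + -0.2000i
Iter 1: z = -0.5225 + -0.2000i, |z|^2 = 0.3130
Iter 2: z = -0.2895 + 0.0090i, |z|^2 = 0.0839
Iter 3: z = -0.4388 + -0.2052i, |z|^2 = 0.2346
Iter 4: z = -0.3721 + -0.0199i, |z|^2 = 0.1388
Iter 5: z = -0.3844 + -0.1852i, |z|^2 = 0.1821
Iter 6: z = -0.4090 + -0.0576i, |z|^2 = 0.1706
Iter 7: z = -0.3585 + -0.1529i, |z|^2 = 0.1519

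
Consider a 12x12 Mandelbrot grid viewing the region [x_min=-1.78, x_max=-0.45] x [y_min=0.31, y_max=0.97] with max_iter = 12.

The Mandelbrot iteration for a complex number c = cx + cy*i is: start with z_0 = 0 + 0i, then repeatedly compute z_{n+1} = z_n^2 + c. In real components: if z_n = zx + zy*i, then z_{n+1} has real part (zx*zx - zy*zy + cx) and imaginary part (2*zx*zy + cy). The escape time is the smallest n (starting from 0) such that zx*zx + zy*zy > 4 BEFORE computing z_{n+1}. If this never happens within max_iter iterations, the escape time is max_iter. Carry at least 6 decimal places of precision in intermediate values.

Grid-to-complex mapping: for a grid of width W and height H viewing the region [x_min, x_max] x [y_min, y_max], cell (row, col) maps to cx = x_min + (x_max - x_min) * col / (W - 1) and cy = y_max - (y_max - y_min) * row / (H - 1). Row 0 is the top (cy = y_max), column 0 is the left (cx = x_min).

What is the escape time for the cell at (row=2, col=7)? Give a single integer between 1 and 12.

Answer: 3

Derivation:
z_0 = 0 + 0i, c = -0.9336 + 0.8500i
Iter 1: z = -0.9336 + 0.8500i, |z|^2 = 1.5942
Iter 2: z = -0.7845 + -0.7372i, |z|^2 = 1.1588
Iter 3: z = -0.8617 + 2.0066i, |z|^2 = 4.7689
Escaped at iteration 3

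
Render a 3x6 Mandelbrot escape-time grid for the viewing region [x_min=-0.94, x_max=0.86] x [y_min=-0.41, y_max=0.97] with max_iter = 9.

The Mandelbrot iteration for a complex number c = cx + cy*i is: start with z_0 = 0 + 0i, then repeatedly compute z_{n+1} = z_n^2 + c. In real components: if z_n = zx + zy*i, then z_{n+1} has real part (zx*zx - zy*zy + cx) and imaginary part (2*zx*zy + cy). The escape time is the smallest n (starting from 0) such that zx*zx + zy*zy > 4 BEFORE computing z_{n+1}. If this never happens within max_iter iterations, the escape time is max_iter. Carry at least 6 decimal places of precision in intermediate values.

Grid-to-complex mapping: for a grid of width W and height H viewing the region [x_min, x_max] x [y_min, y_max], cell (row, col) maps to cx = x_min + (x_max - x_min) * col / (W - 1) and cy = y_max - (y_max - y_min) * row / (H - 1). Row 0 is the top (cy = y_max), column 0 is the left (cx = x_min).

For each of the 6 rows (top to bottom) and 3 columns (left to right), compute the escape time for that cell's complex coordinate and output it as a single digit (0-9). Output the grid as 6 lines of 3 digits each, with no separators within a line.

Answer: 392
492
693
993
993
793

Derivation:
(row=0, col=0): c = -0.9400 + 0.9700i → escape time 3
(row=0, col=1): c = -0.0400 + 0.9700i → escape time 9
(row=0, col=2): c = 0.8600 + 0.9700i → escape time 2
(row=1, col=0): c = -0.9400 + 0.6940i → escape time 4
(row=1, col=1): c = -0.0400 + 0.6940i → escape time 9
(row=1, col=2): c = 0.8600 + 0.6940i → escape time 2
(row=2, col=0): c = -0.9400 + 0.4180i → escape time 6
(row=2, col=1): c = -0.0400 + 0.4180i → escape time 9
(row=2, col=2): c = 0.8600 + 0.4180i → escape time 3
(row=3, col=0): c = -0.9400 + 0.1420i → escape time 9
(row=3, col=1): c = -0.0400 + 0.1420i → escape time 9
(row=3, col=2): c = 0.8600 + 0.1420i → escape time 3
(row=4, col=0): c = -0.9400 + -0.1340i → escape time 9
(row=4, col=1): c = -0.0400 + -0.1340i → escape time 9
(row=4, col=2): c = 0.8600 + -0.1340i → escape time 3
(row=5, col=0): c = -0.9400 + -0.4100i → escape time 7
(row=5, col=1): c = -0.0400 + -0.4100i → escape time 9
(row=5, col=2): c = 0.8600 + -0.4100i → escape time 3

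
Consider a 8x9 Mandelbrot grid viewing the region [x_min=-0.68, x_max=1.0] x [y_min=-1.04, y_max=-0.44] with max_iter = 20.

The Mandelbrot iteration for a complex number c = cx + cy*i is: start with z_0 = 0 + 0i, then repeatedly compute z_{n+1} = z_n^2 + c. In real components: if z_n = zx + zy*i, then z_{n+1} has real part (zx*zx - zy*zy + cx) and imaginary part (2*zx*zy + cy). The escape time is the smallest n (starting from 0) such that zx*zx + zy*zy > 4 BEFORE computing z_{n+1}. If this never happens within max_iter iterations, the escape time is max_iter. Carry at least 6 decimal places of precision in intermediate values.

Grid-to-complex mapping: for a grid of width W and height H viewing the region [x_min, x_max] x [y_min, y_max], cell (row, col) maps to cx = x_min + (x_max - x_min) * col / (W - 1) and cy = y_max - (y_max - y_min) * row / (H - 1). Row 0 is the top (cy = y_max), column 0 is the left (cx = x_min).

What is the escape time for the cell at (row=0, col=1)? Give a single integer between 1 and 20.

z_0 = 0 + 0i, c = -0.4400 + -0.4400i
Iter 1: z = -0.4400 + -0.4400i, |z|^2 = 0.3872
Iter 2: z = -0.4400 + -0.0528i, |z|^2 = 0.1964
Iter 3: z = -0.2492 + -0.3935i, |z|^2 = 0.2170
Iter 4: z = -0.5328 + -0.2439i, |z|^2 = 0.3433
Iter 5: z = -0.2156 + -0.1801i, |z|^2 = 0.0789
Iter 6: z = -0.4260 + -0.3623i, |z|^2 = 0.3127
Iter 7: z = -0.3898 + -0.1313i, |z|^2 = 0.1692
Iter 8: z = -0.3053 + -0.3376i, |z|^2 = 0.2072
Iter 9: z = -0.4608 + -0.2339i, |z|^2 = 0.2670
Iter 10: z = -0.2824 + -0.2245i, |z|^2 = 0.1301
Iter 11: z = -0.4106 + -0.3132i, |z|^2 = 0.2667
Iter 12: z = -0.3695 + -0.1827i, |z|^2 = 0.1699
Iter 13: z = -0.3369 + -0.3050i, |z|^2 = 0.2065
Iter 14: z = -0.4195 + -0.2345i, |z|^2 = 0.2310
Iter 15: z = -0.3190 + -0.2432i, |z|^2 = 0.1609
Iter 16: z = -0.3974 + -0.2848i, |z|^2 = 0.2390
Iter 17: z = -0.3632 + -0.2136i, |z|^2 = 0.1776
Iter 18: z = -0.3537 + -0.2848i, |z|^2 = 0.2062
Iter 19: z = -0.3960 + -0.2385i, |z|^2 = 0.2137

Answer: 20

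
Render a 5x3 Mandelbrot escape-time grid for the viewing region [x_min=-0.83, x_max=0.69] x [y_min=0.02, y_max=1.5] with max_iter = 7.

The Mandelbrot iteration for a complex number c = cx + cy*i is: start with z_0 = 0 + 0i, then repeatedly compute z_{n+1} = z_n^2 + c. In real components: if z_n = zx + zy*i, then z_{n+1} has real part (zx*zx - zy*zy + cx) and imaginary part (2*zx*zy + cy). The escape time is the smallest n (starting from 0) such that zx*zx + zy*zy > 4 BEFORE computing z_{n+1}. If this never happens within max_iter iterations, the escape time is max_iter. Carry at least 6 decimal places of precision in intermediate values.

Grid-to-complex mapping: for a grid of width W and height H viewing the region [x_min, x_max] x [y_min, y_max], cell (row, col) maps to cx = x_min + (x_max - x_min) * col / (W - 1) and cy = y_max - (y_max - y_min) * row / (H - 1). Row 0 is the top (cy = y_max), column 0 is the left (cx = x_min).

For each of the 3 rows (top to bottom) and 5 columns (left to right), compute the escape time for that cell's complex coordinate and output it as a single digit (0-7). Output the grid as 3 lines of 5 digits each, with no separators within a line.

Answer: 22222
46753
77773

Derivation:
(row=0, col=0): c = -0.8300 + 1.5000i → escape time 2
(row=0, col=1): c = -0.4500 + 1.5000i → escape time 2
(row=0, col=2): c = -0.0700 + 1.5000i → escape time 2
(row=0, col=3): c = 0.3100 + 1.5000i → escape time 2
(row=0, col=4): c = 0.6900 + 1.5000i → escape time 2
(row=1, col=0): c = -0.8300 + 0.7600i → escape time 4
(row=1, col=1): c = -0.4500 + 0.7600i → escape time 6
(row=1, col=2): c = -0.0700 + 0.7600i → escape time 7
(row=1, col=3): c = 0.3100 + 0.7600i → escape time 5
(row=1, col=4): c = 0.6900 + 0.7600i → escape time 3
(row=2, col=0): c = -0.8300 + 0.0200i → escape time 7
(row=2, col=1): c = -0.4500 + 0.0200i → escape time 7
(row=2, col=2): c = -0.0700 + 0.0200i → escape time 7
(row=2, col=3): c = 0.3100 + 0.0200i → escape time 7
(row=2, col=4): c = 0.6900 + 0.0200i → escape time 3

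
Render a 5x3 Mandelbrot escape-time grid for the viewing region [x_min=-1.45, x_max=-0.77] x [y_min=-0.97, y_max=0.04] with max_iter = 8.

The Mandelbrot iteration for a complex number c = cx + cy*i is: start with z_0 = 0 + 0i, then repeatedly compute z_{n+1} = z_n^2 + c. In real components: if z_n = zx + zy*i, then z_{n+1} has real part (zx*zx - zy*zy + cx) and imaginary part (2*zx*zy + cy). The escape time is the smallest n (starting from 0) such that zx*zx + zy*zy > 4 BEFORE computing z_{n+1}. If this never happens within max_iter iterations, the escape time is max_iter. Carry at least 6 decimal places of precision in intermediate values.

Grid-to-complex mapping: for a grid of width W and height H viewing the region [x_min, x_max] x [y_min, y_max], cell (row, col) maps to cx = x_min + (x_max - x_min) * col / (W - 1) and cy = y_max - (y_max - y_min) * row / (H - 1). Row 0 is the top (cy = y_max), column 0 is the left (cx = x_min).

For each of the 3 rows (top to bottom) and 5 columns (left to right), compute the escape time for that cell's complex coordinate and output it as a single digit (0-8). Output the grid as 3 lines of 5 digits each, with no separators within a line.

(row=0, col=0): c = -1.4500 + 0.0400i → escape time 8
(row=0, col=1): c = -1.2800 + 0.0400i → escape time 8
(row=0, col=2): c = -1.1100 + 0.0400i → escape time 8
(row=0, col=3): c = -0.9400 + 0.0400i → escape time 8
(row=0, col=4): c = -0.7700 + 0.0400i → escape time 8
(row=1, col=0): c = -1.4500 + -0.4650i → escape time 3
(row=1, col=1): c = -1.2800 + -0.4650i → escape time 5
(row=1, col=2): c = -1.1100 + -0.4650i → escape time 5
(row=1, col=3): c = -0.9400 + -0.4650i → escape time 5
(row=1, col=4): c = -0.7700 + -0.4650i → escape time 7
(row=2, col=0): c = -1.4500 + -0.9700i → escape time 3
(row=2, col=1): c = -1.2800 + -0.9700i → escape time 3
(row=2, col=2): c = -1.1100 + -0.9700i → escape time 3
(row=2, col=3): c = -0.9400 + -0.9700i → escape time 3
(row=2, col=4): c = -0.7700 + -0.9700i → escape time 3

Answer: 88888
35557
33333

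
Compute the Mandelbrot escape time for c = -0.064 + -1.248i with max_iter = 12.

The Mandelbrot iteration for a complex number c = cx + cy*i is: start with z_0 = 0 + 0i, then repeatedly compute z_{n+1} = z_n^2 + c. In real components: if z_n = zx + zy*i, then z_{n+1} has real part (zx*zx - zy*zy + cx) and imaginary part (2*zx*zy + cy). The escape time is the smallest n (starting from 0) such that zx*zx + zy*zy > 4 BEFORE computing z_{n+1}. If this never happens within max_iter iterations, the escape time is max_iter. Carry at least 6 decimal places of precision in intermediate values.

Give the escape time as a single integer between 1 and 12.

z_0 = 0 + 0i, c = -0.0640 + -1.2480i
Iter 1: z = -0.0640 + -1.2480i, |z|^2 = 1.5616
Iter 2: z = -1.6174 + -1.0883i, |z|^2 = 3.8003
Iter 3: z = 1.3677 + 2.2723i, |z|^2 = 7.0340
Escaped at iteration 3

Answer: 3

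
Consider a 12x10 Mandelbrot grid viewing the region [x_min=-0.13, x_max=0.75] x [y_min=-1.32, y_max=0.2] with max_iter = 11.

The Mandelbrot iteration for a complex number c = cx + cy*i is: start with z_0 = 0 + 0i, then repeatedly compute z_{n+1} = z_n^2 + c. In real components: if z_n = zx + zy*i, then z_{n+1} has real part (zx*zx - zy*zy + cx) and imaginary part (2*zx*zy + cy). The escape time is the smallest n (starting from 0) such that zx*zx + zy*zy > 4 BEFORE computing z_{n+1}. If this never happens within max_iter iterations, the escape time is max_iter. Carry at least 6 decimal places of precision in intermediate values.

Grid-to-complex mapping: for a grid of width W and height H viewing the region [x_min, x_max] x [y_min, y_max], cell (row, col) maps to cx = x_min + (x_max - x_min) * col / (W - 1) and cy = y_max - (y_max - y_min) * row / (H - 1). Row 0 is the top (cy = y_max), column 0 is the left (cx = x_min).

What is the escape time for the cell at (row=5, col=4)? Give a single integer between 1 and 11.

Answer: 9

Derivation:
z_0 = 0 + 0i, c = 0.1900 + -0.6444i
Iter 1: z = 0.1900 + -0.6444i, |z|^2 = 0.4514
Iter 2: z = -0.1892 + -0.8893i, |z|^2 = 0.8267
Iter 3: z = -0.5651 + -0.3079i, |z|^2 = 0.4142
Iter 4: z = 0.4145 + -0.2964i, |z|^2 = 0.2597
Iter 5: z = 0.2740 + -0.8902i, |z|^2 = 0.8676
Iter 6: z = -0.5274 + -1.1322i, |z|^2 = 1.5602
Iter 7: z = -0.8138 + 0.5499i, |z|^2 = 0.9646
Iter 8: z = 0.5498 + -1.5395i, |z|^2 = 2.6723
Iter 9: z = -1.8777 + -2.3373i, |z|^2 = 8.9885
Escaped at iteration 9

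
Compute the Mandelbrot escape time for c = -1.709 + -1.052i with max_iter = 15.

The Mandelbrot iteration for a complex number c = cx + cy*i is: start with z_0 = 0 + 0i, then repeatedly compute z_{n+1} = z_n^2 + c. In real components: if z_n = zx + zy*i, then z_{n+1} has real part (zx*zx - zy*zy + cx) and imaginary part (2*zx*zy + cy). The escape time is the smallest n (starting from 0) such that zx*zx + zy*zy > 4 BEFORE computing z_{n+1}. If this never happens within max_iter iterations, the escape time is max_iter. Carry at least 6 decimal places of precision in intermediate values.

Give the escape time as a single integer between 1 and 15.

Answer: 1

Derivation:
z_0 = 0 + 0i, c = -1.7090 + -1.0520i
Iter 1: z = -1.7090 + -1.0520i, |z|^2 = 4.0274
Escaped at iteration 1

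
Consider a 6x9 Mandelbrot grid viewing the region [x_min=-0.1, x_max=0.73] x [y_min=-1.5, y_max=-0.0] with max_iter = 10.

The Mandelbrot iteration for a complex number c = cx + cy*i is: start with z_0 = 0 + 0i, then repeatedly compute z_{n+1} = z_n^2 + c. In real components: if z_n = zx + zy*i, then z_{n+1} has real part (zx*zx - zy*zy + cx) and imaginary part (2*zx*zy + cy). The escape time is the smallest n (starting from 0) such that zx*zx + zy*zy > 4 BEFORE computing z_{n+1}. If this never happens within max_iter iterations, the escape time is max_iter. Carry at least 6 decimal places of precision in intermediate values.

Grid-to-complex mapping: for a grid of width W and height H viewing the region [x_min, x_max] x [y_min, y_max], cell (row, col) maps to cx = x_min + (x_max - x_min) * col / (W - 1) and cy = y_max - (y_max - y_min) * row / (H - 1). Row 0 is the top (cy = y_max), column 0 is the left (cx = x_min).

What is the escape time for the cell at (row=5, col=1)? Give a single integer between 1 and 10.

z_0 = 0 + 0i, c = 0.0660 + -0.9375i
Iter 1: z = 0.0660 + -0.9375i, |z|^2 = 0.8833
Iter 2: z = -0.8086 + -1.0613i, |z|^2 = 1.7800
Iter 3: z = -0.4065 + 0.7786i, |z|^2 = 0.7715
Iter 4: z = -0.3751 + -1.5705i, |z|^2 = 2.6073
Iter 5: z = -2.2599 + 0.2406i, |z|^2 = 5.1651
Escaped at iteration 5

Answer: 5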